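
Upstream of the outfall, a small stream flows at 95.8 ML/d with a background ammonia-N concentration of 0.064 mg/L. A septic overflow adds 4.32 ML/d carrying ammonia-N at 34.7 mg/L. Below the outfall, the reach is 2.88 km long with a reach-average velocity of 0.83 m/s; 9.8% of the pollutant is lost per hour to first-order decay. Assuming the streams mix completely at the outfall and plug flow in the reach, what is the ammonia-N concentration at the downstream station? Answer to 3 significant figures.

1.41 mg/L

After mixing, C = (95.80·0.06400 + 4.320·34.70) / 100.1 = 156.0/100.1 = 1.558 mg/L.
Travel time t = 2.88·1000 / 0.83 = 3470 s = 0.9639 h.
9.8%/h lost → k = −ln(1 − 0.098) = 0.1031 h⁻¹.
After decay, C = 1.558 × e^(−kt) = 1.558 × 0.9054 = 1.411 mg/L.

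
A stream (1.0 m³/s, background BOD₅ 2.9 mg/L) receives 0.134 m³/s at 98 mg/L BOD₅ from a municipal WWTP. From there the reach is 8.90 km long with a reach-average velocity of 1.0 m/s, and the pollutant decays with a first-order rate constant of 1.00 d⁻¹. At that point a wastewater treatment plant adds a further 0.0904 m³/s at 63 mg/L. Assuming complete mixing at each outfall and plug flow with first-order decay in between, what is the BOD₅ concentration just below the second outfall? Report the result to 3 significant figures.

16.5 mg/L

Conservation of mass: C = (1.000·2.900 + 0.1340·98.00) / 1.134 = 16.03/1.134 = 14.14 mg/L; combined flow 1.134 m³/s.
Travel time t = 8.90·1000 / 1.0 = 8900 s = 2.472 h.
Applying C = C₀e^(−kt): 14.14 × 0.9021 = 12.75 mg/L.
Second outfall: C = (1.134·12.75 + 0.09040·63.00)/1.224 = 16.46 mg/L.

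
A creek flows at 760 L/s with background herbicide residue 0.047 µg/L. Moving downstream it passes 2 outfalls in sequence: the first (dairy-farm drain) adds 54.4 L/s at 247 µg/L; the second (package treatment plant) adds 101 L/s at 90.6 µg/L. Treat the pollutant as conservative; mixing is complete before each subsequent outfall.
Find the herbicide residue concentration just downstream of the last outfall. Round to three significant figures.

24.7 µg/L

Outfall 1: combined Q = 814.4 L/s; C = (760.0·0.04700 + 54.40·247.0)/814.4 = 16.54 µg/L.
Outfall 2: combined Q = 915.4 L/s; C = (814.4·16.54 + 101.0·90.60)/915.4 = 24.71 µg/L.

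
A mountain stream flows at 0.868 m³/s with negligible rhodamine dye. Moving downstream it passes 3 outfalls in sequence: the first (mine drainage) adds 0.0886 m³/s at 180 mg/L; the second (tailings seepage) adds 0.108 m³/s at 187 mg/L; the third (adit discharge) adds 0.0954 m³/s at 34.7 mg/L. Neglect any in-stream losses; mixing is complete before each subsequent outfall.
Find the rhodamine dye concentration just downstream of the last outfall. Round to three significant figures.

Outfall 1: combined Q = 0.9566 m³/s; C = (0.8680·0 + 0.08860·180.0)/0.9566 = 16.67 mg/L.
Outfall 2: combined Q = 1.065 m³/s; C = (0.9566·16.67 + 0.1080·187.0)/1.065 = 33.95 mg/L.
Outfall 3: combined Q = 1.160 m³/s; C = (1.065·33.95 + 0.09540·34.70)/1.160 = 34.01 mg/L.

34.0 mg/L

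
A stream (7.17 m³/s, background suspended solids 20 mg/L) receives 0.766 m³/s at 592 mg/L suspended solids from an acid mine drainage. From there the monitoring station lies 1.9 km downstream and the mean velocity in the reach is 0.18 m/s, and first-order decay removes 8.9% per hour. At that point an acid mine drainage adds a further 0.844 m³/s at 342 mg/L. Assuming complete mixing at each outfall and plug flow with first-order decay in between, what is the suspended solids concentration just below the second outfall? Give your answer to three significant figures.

Mass balance: C = (7.170·20.00 + 0.7660·592.0) / 7.936 = 596.9/7.936 = 75.21 mg/L; combined flow 7.936 m³/s.
Travel time t = 1.9·1000 / 0.18 = 10560 s = 2.932 h.
8.9%/h lost → k = −ln(1 − 0.089) = 0.09321 h⁻¹.
After decay, C = 75.21 × e^(−kt) = 75.21 × 0.7609 = 57.22 mg/L.
At the second outfall, C = (7.936·57.22 + 0.8440·342.0) / (7.936 + 0.8440) = 84.60 mg/L.

84.6 mg/L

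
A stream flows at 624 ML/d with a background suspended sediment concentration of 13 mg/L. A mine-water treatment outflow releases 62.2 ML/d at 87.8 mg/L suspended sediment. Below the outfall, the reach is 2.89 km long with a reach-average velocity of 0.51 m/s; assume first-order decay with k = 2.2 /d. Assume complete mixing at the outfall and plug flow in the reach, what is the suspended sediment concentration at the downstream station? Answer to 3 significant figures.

Flow-weighted average: C = (624.0·13.00 + 62.20·87.80) / 686.2 = 13570/686.2 = 19.78 mg/L.
Travel time t = 2.89·1000 / 0.51 = 5667 s = 1.574 h.
First-order decay: C = 19.78·exp(−k·t) = 19.78·0.8656 = 17.12 mg/L.

17.1 mg/L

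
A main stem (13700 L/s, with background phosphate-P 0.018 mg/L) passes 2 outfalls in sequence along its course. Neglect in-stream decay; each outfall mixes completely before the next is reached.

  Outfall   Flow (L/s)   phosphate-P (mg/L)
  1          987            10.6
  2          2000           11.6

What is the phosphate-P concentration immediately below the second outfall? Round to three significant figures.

2.03 mg/L

Outfall 1: combined Q = 14690 L/s; C = (13700·0.01800 + 987.0·10.60)/14690 = 0.7291 mg/L.
Outfall 2: combined Q = 16690 L/s; C = (14690·0.7291 + 2000·11.60)/16690 = 2.032 mg/L.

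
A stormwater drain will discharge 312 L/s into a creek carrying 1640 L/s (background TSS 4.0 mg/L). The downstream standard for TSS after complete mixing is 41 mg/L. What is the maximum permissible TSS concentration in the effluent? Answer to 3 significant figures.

At the limit, (Qr·Cr + Qe·Cₑ)/(Qr + Qe) = 41:
Cₑ = (1952·41 − 1640·4.000) / 312.0 = 235.5 mg/L.

235 mg/L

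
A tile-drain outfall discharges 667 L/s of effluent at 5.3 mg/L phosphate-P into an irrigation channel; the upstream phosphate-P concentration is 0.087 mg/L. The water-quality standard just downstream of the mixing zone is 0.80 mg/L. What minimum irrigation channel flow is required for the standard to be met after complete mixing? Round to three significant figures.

4210 L/s

Set C_mix = 0.80: (Q·0.08700 + 667.0·5.300) / (Q + 667.0) = 0.80
→ Q = 667.0·(5.300 − 0.80)/(0.80 − 0.08700) = 4210 L/s.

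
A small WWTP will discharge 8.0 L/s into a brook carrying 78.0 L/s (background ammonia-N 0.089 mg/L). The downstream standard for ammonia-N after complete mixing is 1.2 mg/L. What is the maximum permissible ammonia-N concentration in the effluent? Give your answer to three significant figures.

12.0 mg/L

At the limit, (Qr·Cr + Qe·Cₑ)/(Qr + Qe) = 1.2:
Cₑ = (86.00·1.2 − 78.00·0.08900) / 8.000 = 12.03 mg/L.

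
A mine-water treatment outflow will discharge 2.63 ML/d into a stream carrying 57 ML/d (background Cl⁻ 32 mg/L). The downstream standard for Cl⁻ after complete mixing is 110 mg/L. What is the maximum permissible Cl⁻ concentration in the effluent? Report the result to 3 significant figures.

1800 mg/L

At the limit, (Qr·Cr + Qe·Cₑ)/(Qr + Qe) = 110:
Cₑ = (59.63·110 − 57.00·32.00) / 2.630 = 1800 mg/L.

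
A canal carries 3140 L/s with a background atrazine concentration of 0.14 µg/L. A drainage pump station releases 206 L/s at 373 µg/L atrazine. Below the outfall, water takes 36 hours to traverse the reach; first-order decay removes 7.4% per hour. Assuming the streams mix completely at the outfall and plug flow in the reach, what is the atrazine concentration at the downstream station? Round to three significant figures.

1.45 µg/L

Conservation of mass: C = (3140·0.1400 + 206.0·373.0) / 3346 = 77280/3346 = 23.10 µg/L.
7.4%/h lost → k = −ln(1 − 0.074) = 0.07688 h⁻¹.
Decay over the reach: 23.10·exp(−kt) = 23.10·0.06281 = 1.451 µg/L.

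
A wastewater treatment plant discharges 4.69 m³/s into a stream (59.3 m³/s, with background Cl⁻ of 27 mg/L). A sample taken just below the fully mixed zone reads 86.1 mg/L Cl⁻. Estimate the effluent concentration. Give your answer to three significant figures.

Mass balance: 59.30·27.00 + 4.690·Cₑ = 63.99·86.10
→ Cₑ = (63.99·86.10 − 59.30·27.00) / 4.690 = 833.4 mg/L.

833 mg/L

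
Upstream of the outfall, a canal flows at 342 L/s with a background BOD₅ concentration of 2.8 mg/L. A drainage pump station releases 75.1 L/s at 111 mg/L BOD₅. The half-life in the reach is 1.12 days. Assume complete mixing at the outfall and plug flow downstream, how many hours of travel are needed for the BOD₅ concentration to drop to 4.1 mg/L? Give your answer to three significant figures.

Conservation of mass: C = (342.0·2.800 + 75.10·111.0) / 417.1 = 9294/417.1 = 22.28 mg/L.
Half-life 1.12 d → k = ln 2 / 1.12 = 0.6189 d⁻¹.
22.28·exp(−k·t) = 4.1 → t = ln(22.28/4.1)/k = 236300 s = 65.65 h.

65.6 h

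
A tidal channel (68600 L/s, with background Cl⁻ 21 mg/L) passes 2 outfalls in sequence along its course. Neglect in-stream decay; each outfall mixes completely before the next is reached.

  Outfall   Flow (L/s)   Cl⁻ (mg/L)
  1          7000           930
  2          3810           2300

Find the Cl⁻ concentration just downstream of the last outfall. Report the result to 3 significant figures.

Outfall 1: combined Q = 75600 L/s; C = (68600·21.00 + 7000·930.0)/75600 = 105.2 mg/L.
Outfall 2: combined Q = 79410 L/s; C = (75600·105.2 + 3810·2300)/79410 = 210.5 mg/L.

210 mg/L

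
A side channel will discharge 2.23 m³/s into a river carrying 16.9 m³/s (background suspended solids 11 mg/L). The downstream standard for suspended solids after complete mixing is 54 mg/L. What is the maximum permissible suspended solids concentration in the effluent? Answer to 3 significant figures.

380 mg/L

At the limit, (Qr·Cr + Qe·Cₑ)/(Qr + Qe) = 54:
Cₑ = (19.13·54 − 16.90·11.00) / 2.230 = 379.9 mg/L.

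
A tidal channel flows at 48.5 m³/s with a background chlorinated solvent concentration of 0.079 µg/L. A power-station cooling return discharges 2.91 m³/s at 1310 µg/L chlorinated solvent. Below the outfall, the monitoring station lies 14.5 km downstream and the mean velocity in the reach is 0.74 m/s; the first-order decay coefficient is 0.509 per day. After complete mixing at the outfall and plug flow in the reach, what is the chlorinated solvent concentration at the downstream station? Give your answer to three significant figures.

Mixed concentration C = ΣQC/ΣQ = (48.50·0.07900 + 2.910·1310) / 51.41 = 3816/51.41 = 74.23 µg/L.
Travel time t = 14.5·1000 / 0.74 = 19590 s = 5.443 h.
Applying C = C₀e^(−kt): 74.23 × 0.8910 = 66.13 µg/L.

66.1 µg/L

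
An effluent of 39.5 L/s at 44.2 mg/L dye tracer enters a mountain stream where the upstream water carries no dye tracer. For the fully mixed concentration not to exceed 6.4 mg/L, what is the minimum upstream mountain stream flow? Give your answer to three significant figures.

233 L/s

Set C_mix = 6.4: (Q·0 + 39.50·44.20) / (Q + 39.50) = 6.4
→ Q = 39.50·(44.20 − 6.4)/(6.4 − 0) = 233.3 L/s.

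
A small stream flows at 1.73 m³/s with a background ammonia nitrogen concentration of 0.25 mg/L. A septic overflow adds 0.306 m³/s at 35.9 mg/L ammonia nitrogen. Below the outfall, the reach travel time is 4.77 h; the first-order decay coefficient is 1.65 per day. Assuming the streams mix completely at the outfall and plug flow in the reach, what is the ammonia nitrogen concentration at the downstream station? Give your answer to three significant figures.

4.04 mg/L

After mixing, C = (1.730·0.2500 + 0.3060·35.90) / 2.036 = 11.42/2.036 = 5.608 mg/L.
Decay over the reach: 5.608·exp(−kt) = 5.608·0.7204 = 4.040 mg/L.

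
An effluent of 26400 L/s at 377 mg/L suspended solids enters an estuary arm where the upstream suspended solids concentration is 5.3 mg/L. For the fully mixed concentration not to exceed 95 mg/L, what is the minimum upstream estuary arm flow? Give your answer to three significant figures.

83000 L/s

Set C_mix = 95: (Q·5.300 + 26400·377.0) / (Q + 26400) = 95
→ Q = 26400·(377.0 − 95)/(95 − 5.300) = 83000 L/s.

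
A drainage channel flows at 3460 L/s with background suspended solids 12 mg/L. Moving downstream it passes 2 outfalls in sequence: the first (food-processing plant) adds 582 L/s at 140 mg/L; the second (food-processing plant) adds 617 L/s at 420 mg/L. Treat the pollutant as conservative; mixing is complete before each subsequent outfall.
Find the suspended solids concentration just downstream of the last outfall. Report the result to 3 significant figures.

82.0 mg/L

Below outfall 1: Q → 4042 L/s, C = (3460·12.00 + 582.0·140.0)/4042 = 30.43 mg/L.
Below outfall 2: Q → 4659 L/s, C = (4042·30.43 + 617.0·420.0)/4659 = 82.02 mg/L.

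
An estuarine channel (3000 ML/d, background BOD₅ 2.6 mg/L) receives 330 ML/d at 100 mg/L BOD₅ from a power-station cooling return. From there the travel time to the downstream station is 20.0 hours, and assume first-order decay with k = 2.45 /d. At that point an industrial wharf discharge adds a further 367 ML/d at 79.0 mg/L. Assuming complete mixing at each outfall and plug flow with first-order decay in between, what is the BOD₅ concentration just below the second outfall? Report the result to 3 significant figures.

9.27 mg/L

Mass balance: C = (3000·2.600 + 330.0·100.0) / 3330 = 40800/3330 = 12.25 mg/L; combined flow 3330 ML/d.
Decay over the reach: 12.25·exp(−kt) = 12.25·0.1298 = 1.590 mg/L.
Second outfall: C = (3330·1.590 + 367.0·79.00)/3697 = 9.275 mg/L.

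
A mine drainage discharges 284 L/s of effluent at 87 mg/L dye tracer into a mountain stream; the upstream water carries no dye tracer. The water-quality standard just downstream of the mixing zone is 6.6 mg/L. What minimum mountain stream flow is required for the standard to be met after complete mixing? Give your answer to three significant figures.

Set C_mix = 6.6: (Q·0 + 284.0·87.00) / (Q + 284.0) = 6.6
→ Q = 284.0·(87.00 − 6.6)/(6.6 − 0) = 3460 L/s.

3460 L/s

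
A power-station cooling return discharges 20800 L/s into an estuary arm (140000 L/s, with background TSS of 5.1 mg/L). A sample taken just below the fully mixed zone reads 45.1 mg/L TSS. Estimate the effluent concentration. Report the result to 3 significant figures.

Mass balance: 140000·5.100 + 20800·Cₑ = 160800·45.10
→ Cₑ = (160800·45.10 − 140000·5.100) / 20800 = 314.3 mg/L.

314 mg/L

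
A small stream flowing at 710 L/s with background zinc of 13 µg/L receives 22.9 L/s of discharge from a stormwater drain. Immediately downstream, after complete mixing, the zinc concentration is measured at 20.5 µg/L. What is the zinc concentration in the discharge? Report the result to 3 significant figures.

Mass balance: 710.0·13.00 + 22.90·Cₑ = 732.9·20.50
→ Cₑ = (732.9·20.50 − 710.0·13.00) / 22.90 = 253.0 µg/L.

253 µg/L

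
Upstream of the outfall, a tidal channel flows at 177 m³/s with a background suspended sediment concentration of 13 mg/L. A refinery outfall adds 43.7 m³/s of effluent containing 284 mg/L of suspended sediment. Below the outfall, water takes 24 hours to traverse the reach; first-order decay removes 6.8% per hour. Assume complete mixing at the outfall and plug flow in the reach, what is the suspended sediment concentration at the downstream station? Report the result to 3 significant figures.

12.3 mg/L

Mixed concentration C = ΣQC/ΣQ = (177.0·13.00 + 43.70·284.0) / 220.7 = 14710/220.7 = 66.66 mg/L.
6.8%/h lost → k = −ln(1 − 0.068) = 0.07042 h⁻¹.
First-order decay: C = 66.66·exp(−k·t) = 66.66·0.1845 = 12.30 mg/L.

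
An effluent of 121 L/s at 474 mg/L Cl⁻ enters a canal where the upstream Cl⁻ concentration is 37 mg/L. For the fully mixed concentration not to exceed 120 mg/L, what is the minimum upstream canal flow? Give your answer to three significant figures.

Set C_mix = 120: (Q·37.00 + 121.0·474.0) / (Q + 121.0) = 120
→ Q = 121.0·(474.0 − 120)/(120 − 37.00) = 516.1 L/s.

516 L/s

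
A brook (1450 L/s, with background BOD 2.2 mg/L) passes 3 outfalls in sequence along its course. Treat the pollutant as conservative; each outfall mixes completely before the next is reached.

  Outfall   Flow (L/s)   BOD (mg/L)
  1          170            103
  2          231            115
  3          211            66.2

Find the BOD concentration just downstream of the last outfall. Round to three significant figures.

29.7 mg/L

Outfall 1: combined Q = 1620 L/s; C = (1450·2.200 + 170.0·103.0)/1620 = 12.78 mg/L.
Outfall 2: combined Q = 1851 L/s; C = (1620·12.78 + 231.0·115.0)/1851 = 25.53 mg/L.
Outfall 3: combined Q = 2062 L/s; C = (1851·25.53 + 211.0·66.20)/2062 = 29.70 mg/L.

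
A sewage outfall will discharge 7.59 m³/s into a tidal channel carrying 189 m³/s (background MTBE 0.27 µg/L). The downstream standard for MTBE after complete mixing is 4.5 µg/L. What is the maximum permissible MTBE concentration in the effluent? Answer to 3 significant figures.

At the limit, (Qr·Cr + Qe·Cₑ)/(Qr + Qe) = 4.5:
Cₑ = (196.6·4.5 − 189.0·0.2700) / 7.590 = 109.8 µg/L.

110 µg/L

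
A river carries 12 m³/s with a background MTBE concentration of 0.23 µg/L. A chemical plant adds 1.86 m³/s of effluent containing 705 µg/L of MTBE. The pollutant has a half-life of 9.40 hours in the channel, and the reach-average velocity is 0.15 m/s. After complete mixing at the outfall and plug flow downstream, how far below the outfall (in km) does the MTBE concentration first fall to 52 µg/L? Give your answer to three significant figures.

4.40 km

Mass balance: C = (12.00·0.2300 + 1.860·705.0) / 13.86 = 1314/13.86 = 94.81 µg/L.
Half-life 9.40 h → k = ln 2 / 9.40 = 0.07374 h⁻¹ = 1.770 d⁻¹.
Set 94.81·exp(−k·t) = 52 → t = ln(94.81/52)/k = 29320 s = 8.145 h.
Distance = v·t = 0.15·29320 = 4398 m = 4.398 km.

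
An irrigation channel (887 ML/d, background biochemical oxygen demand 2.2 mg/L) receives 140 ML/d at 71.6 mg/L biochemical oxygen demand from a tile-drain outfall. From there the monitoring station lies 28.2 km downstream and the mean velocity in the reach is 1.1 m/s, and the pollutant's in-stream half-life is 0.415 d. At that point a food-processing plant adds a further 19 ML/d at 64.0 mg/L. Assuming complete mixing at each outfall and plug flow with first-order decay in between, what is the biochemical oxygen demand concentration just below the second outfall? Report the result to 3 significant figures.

After mixing, C = (887.0·2.200 + 140.0·71.60) / 1027 = 11980/1027 = 11.66 mg/L; combined flow 1027 ML/d.
Travel time t = 28.2·1000 / 1.1 = 25640 s = 7.121 h.
Half-life 0.415 d → k = ln 2 / 0.415 = 1.670 d⁻¹.
First-order decay: C = 11.66·exp(−k·t) = 11.66·0.6092 = 7.104 mg/L.
At the second outfall, C = (1027·7.104 + 19.00·64.00) / (1027 + 19.00) = 8.137 mg/L.

8.14 mg/L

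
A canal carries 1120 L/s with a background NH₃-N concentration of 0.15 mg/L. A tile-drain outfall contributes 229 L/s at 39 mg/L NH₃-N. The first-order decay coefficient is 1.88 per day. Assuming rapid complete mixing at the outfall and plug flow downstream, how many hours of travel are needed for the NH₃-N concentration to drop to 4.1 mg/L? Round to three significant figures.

Flow-weighted average: C = (1120·0.1500 + 229.0·39.00) / 1349 = 9099/1349 = 6.745 mg/L.
6.745·exp(−k·t) = 4.1 → t = ln(6.745/4.1)/k = 22880 s = 6.355 h.

6.36 h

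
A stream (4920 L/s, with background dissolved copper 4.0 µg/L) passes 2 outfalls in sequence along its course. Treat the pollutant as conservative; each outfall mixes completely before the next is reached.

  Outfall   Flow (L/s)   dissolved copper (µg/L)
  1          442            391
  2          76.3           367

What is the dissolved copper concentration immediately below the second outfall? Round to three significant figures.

After outfall 1: Q = 4920 + 442.0 = 5362 L/s; C = (4920·4.000 + 442.0·391.0)/5362 = 35.90 µg/L.
After outfall 2: Q = 5362 + 76.30 = 5438 L/s; C = (5362·35.90 + 76.30·367.0)/5438 = 40.55 µg/L.

40.5 µg/L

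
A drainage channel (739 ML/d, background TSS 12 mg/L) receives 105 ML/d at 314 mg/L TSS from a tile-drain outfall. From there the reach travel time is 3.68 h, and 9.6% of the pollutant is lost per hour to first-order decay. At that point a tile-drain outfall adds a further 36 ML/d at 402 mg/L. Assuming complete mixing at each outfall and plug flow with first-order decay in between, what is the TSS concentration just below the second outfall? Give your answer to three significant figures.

Mass balance: C = (739.0·12.00 + 105.0·314.0) / 844.0 = 41840/844.0 = 49.57 mg/L; combined flow 844.0 ML/d.
9.6%/h lost → k = −ln(1 − 0.096) = 0.1009 h⁻¹.
Applying C = C₀e^(−kt): 49.57 × 0.6898 = 34.19 mg/L.
Second outfall: C = (844.0·34.19 + 36.00·402.0)/880.0 = 49.24 mg/L.

49.2 mg/L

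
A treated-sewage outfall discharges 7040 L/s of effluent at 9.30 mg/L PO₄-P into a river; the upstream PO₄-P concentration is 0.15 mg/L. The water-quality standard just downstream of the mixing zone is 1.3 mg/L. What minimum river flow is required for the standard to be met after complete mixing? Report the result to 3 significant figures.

Set C_mix = 1.3: (Q·0.1500 + 7040·9.300) / (Q + 7040) = 1.3
→ Q = 7040·(9.300 − 1.3)/(1.3 − 0.1500) = 48970 L/s.

49000 L/s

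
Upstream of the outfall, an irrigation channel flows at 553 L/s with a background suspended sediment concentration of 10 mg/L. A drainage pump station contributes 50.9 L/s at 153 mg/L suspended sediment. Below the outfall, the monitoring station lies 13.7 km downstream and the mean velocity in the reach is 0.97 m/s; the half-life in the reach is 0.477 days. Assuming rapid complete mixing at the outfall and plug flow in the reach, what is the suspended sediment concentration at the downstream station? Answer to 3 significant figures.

Mass balance: C = (553.0·10.00 + 50.90·153.0) / 603.9 = 13320/603.9 = 22.05 mg/L.
Travel time t = 13.7·1000 / 0.97 = 14120 s = 3.923 h.
Half-life 0.477 d → k = ln 2 / 0.477 = 1.453 d⁻¹.
After decay, C = 22.05 × e^(−kt) = 22.05 × 0.7886 = 17.39 mg/L.

17.4 mg/L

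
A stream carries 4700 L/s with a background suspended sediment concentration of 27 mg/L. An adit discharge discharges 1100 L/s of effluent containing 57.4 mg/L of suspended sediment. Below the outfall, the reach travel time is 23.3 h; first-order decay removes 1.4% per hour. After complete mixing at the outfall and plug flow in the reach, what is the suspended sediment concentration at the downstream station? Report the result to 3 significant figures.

23.6 mg/L

Conservation of mass: C = (4700·27.00 + 1100·57.40) / 5800 = 190000/5800 = 32.77 mg/L.
1.4%/h lost → k = −ln(1 − 0.014) = 0.01410 h⁻¹.
After decay, C = 32.77 × e^(−kt) = 32.77 × 0.7200 = 23.59 mg/L.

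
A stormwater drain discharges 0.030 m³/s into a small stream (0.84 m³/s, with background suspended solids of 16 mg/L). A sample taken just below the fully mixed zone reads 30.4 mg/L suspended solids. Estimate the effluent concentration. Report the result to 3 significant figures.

434 mg/L

Mass balance: 0.8400·16.00 + 0.03000·Cₑ = 0.8700·30.40
→ Cₑ = (0.8700·30.40 − 0.8400·16.00) / 0.03000 = 433.6 mg/L.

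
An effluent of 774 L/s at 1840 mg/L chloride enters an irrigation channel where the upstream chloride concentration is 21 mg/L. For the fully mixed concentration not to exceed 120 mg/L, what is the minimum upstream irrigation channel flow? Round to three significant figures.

13400 L/s

Set C_mix = 120: (Q·21.00 + 774.0·1840) / (Q + 774.0) = 120
→ Q = 774.0·(1840 − 120)/(120 − 21.00) = 13450 L/s.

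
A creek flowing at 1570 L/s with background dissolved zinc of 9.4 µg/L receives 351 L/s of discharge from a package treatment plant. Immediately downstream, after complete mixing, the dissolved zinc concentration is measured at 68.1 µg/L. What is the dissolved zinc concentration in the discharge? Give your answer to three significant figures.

331 µg/L

Mass balance: 1570·9.400 + 351.0·Cₑ = 1921·68.10
→ Cₑ = (1921·68.10 − 1570·9.400) / 351.0 = 330.7 µg/L.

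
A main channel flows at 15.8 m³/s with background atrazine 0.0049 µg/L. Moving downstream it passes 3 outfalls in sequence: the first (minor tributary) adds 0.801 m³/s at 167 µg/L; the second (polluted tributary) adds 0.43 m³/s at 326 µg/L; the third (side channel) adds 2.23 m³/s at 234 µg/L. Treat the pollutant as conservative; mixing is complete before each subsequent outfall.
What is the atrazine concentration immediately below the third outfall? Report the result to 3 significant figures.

41.3 µg/L

After outfall 1: Q = 15.80 + 0.8010 = 16.60 m³/s; C = (15.80·0.004900 + 0.8010·167.0)/16.60 = 8.062 µg/L.
After outfall 2: Q = 16.60 + 0.4300 = 17.03 m³/s; C = (16.60·8.062 + 0.4300·326.0)/17.03 = 16.09 µg/L.
After outfall 3: Q = 17.03 + 2.230 = 19.26 m³/s; C = (17.03·16.09 + 2.230·234.0)/19.26 = 41.32 µg/L.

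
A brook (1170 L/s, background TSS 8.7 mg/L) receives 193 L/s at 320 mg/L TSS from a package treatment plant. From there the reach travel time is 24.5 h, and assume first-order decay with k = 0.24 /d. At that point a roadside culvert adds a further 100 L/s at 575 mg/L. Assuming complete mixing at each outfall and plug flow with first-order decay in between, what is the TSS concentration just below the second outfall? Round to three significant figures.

Mixed concentration C = ΣQC/ΣQ = (1170·8.700 + 193.0·320.0) / 1363 = 71940/1363 = 52.78 mg/L; combined flow 1363 L/s.
First-order decay: C = 52.78·exp(−k·t) = 52.78·0.7827 = 41.31 mg/L.
At the second outfall, C = (1363·41.31 + 100.0·575.0) / (1363 + 100.0) = 77.79 mg/L.

77.8 mg/L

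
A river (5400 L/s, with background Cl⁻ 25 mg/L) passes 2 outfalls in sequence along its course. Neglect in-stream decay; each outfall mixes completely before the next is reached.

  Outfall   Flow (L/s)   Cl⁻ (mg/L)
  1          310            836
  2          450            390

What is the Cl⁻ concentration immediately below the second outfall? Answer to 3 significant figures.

After outfall 1: Q = 5400 + 310.0 = 5710 L/s; C = (5400·25.00 + 310.0·836.0)/5710 = 69.03 mg/L.
After outfall 2: Q = 5710 + 450.0 = 6160 L/s; C = (5710·69.03 + 450.0·390.0)/6160 = 92.48 mg/L.

92.5 mg/L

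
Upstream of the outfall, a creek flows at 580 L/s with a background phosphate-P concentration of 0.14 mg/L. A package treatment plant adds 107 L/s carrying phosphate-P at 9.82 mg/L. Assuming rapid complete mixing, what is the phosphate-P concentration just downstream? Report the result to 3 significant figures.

Mixed concentration C = ΣQC/ΣQ = (580.0·0.1400 + 107.0·9.820) / 687.0 = 1132/687.0 = 1.648 mg/L.

1.65 mg/L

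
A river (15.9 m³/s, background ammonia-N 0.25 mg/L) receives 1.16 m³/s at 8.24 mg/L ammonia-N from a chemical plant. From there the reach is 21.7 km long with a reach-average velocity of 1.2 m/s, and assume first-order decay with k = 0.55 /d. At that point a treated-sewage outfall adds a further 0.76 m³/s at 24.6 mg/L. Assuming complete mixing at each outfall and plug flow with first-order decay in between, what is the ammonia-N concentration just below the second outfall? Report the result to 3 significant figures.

Flow-weighted average: C = (15.90·0.2500 + 1.160·8.240) / 17.06 = 13.53/17.06 = 0.7933 mg/L; combined flow 17.06 m³/s.
Travel time t = 21.7·1000 / 1.2 = 18080 s = 5.023 h.
Applying C = C₀e^(−kt): 0.7933 × 0.8913 = 0.7070 mg/L.
Second outfall: C = (17.06·0.7070 + 0.7600·24.60)/17.82 = 1.726 mg/L.

1.73 mg/L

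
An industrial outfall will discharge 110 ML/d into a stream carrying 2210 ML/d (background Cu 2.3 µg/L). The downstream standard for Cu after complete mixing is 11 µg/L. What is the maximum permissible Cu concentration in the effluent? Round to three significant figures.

186 µg/L

At the limit, (Qr·Cr + Qe·Cₑ)/(Qr + Qe) = 11:
Cₑ = (2320·11 − 2210·2.300) / 110.0 = 185.8 µg/L.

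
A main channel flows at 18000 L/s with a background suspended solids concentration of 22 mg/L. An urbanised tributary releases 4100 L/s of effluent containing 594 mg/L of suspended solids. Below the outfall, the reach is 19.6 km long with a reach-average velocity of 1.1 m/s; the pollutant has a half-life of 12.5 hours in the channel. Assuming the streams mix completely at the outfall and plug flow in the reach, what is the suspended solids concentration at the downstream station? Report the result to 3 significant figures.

97.4 mg/L

Mass balance: C = (18000·22.00 + 4100·594.0) / 22100 = 2831000/22100 = 128.1 mg/L.
Travel time t = 19.6·1000 / 1.1 = 17820 s = 4.949 h.
Half-life 12.5 h → k = ln 2 / 12.5 = 0.05545 h⁻¹ = 1.331 d⁻¹.
Applying C = C₀e^(−kt): 128.1 × 0.7600 = 97.37 mg/L.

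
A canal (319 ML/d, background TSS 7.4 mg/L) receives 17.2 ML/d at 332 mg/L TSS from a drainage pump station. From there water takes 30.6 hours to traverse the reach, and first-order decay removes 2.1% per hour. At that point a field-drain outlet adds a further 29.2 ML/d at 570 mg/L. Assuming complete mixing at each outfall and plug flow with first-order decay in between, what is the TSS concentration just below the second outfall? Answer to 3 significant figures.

Mass balance: C = (319.0·7.400 + 17.20·332.0) / 336.2 = 8071/336.2 = 24.01 mg/L; combined flow 336.2 ML/d.
2.1%/h lost → k = −ln(1 − 0.021) = 0.02122 h⁻¹.
Applying C = C₀e^(−kt): 24.01 × 0.5223 = 12.54 mg/L.
Second outfall: C = (336.2·12.54 + 29.20·570.0)/365.4 = 57.09 mg/L.

57.1 mg/L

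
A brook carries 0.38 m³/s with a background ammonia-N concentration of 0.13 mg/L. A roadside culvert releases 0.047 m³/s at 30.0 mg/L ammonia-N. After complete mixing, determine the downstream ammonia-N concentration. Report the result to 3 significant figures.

3.42 mg/L

Mixed concentration C = ΣQC/ΣQ = (0.3800·0.1300 + 0.04700·30.00) / 0.4270 = 1.459/0.4270 = 3.418 mg/L.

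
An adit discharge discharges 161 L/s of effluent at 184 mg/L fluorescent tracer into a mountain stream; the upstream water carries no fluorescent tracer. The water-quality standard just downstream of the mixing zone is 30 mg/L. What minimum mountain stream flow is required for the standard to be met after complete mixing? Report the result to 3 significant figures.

Set C_mix = 30: (Q·0 + 161.0·184.0) / (Q + 161.0) = 30
→ Q = 161.0·(184.0 − 30)/(30 − 0) = 826.5 L/s.

826 L/s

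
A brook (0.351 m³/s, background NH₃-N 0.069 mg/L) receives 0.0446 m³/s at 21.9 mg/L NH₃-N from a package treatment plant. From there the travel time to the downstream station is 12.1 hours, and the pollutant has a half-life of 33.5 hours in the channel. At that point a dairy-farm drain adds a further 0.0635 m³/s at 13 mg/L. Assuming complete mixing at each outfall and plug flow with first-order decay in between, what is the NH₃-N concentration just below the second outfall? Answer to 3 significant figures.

3.50 mg/L

Mixed concentration C = ΣQC/ΣQ = (0.3510·0.06900 + 0.04460·21.90) / 0.3956 = 1.001/0.3956 = 2.530 mg/L; combined flow 0.3956 m³/s.
Half-life 33.5 h → k = ln 2 / 33.5 = 0.02069 h⁻¹ = 0.4966 d⁻¹.
After decay, C = 2.530 × e^(−kt) = 2.530 × 0.7785 = 1.970 mg/L.
At the second outfall, C = (0.3956·1.970 + 0.06350·13.00) / (0.3956 + 0.06350) = 3.495 mg/L.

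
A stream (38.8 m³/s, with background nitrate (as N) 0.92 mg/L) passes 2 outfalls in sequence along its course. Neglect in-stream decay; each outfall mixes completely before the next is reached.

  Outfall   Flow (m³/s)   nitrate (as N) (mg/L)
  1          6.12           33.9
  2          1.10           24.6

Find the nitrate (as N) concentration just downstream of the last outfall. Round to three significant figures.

Outfall 1: combined Q = 44.92 m³/s; C = (38.80·0.9200 + 6.120·33.90)/44.92 = 5.413 mg/L.
Outfall 2: combined Q = 46.02 m³/s; C = (44.92·5.413 + 1.100·24.60)/46.02 = 5.872 mg/L.

5.87 mg/L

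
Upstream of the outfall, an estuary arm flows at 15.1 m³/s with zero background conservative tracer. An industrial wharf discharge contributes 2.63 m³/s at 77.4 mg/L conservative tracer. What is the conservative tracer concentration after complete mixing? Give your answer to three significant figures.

11.5 mg/L

Mass balance: C = (15.10·0 + 2.630·77.40) / 17.73 = 203.6/17.73 = 11.48 mg/L.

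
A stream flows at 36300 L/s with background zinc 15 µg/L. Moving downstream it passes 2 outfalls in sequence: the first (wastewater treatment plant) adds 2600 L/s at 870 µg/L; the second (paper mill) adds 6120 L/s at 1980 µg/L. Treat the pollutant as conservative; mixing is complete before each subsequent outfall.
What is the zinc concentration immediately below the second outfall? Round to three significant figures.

Below outfall 1: Q → 38900 L/s, C = (36300·15.00 + 2600·870.0)/38900 = 72.15 µg/L.
Below outfall 2: Q → 45020 L/s, C = (38900·72.15 + 6120·1980)/45020 = 331.5 µg/L.

331 µg/L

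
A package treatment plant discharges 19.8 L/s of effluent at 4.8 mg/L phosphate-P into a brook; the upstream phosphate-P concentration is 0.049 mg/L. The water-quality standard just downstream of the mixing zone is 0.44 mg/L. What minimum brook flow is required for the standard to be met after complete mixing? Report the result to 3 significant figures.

Set C_mix = 0.44: (Q·0.04900 + 19.80·4.800) / (Q + 19.80) = 0.44
→ Q = 19.80·(4.800 − 0.44)/(0.44 − 0.04900) = 220.8 L/s.

221 L/s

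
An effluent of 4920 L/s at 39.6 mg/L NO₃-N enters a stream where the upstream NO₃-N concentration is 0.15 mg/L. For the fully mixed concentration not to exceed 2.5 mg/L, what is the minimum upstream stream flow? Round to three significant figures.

77700 L/s

Set C_mix = 2.5: (Q·0.1500 + 4920·39.60) / (Q + 4920) = 2.5
→ Q = 4920·(39.60 − 2.5)/(2.5 − 0.1500) = 77670 L/s.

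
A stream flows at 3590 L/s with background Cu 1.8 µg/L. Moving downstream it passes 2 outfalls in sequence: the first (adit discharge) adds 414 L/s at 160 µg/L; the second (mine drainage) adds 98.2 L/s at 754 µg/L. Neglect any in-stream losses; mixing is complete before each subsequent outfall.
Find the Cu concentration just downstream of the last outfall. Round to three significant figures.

Below outfall 1: Q → 4004 L/s, C = (3590·1.800 + 414.0·160.0)/4004 = 18.16 µg/L.
Below outfall 2: Q → 4102 L/s, C = (4004·18.16 + 98.20·754.0)/4102 = 35.77 µg/L.

35.8 µg/L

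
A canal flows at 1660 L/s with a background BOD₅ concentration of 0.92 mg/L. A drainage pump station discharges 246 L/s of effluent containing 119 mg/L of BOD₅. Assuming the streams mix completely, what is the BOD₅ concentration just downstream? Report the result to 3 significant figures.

Mixed concentration C = ΣQC/ΣQ = (1660·0.9200 + 246.0·119.0) / 1906 = 30800/1906 = 16.16 mg/L.

16.2 mg/L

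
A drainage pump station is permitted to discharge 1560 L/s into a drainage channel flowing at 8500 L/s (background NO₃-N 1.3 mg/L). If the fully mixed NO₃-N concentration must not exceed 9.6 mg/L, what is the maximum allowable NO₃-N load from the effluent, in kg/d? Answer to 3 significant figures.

Mass balance at the limit: 8500·1.300 + 1560·Cₑ = 10060·9.6 → Cₑ = 54.82 mg/L.
1560 L/s = 1.560 m³/s. Load = 1.560 m³/s × 54.82 g/m³ × 86 400 s/d = 7389 kg/d.

7390 kg/d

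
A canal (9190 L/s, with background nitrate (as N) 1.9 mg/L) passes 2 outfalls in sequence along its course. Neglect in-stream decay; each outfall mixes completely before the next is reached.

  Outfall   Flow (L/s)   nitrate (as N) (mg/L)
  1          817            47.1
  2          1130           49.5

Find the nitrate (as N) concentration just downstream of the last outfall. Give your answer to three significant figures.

Outfall 1: combined Q = 10010 L/s; C = (9190·1.900 + 817.0·47.10)/10010 = 5.590 mg/L.
Outfall 2: combined Q = 11140 L/s; C = (10010·5.590 + 1130·49.50)/11140 = 10.05 mg/L.

10.0 mg/L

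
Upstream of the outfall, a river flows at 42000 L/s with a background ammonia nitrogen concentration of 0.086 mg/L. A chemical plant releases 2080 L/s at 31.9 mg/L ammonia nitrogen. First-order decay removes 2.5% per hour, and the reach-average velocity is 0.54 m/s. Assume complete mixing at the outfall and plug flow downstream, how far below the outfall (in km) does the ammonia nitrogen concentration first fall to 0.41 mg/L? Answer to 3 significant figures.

104 km

Mixed concentration C = ΣQC/ΣQ = (42000·0.08600 + 2080·31.90) / 44080 = 69960/44080 = 1.587 mg/L.
2.5%/h lost → k = −ln(1 − 0.025) = 0.02532 h⁻¹.
Set 1.587·exp(−k·t) = 0.41 → t = ln(1.587/0.41)/k = 192500 s = 53.46 h.
Distance = v·t = 0.54·192500 = 103900 m = 103.9 km.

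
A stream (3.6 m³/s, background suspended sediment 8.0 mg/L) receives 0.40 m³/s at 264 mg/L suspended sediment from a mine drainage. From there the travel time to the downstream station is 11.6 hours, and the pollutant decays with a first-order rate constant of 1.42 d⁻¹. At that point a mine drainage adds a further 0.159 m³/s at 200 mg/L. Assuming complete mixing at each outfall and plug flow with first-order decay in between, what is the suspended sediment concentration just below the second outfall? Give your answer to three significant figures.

After mixing, C = (3.600·8.000 + 0.4000·264.0) / 4.000 = 134.4/4.000 = 33.60 mg/L; combined flow 4.000 m³/s.
Decay over the reach: 33.60·exp(−kt) = 33.60·0.5034 = 16.91 mg/L.
Second outfall: C = (4.000·16.91 + 0.1590·200.0)/4.159 = 23.91 mg/L.

23.9 mg/L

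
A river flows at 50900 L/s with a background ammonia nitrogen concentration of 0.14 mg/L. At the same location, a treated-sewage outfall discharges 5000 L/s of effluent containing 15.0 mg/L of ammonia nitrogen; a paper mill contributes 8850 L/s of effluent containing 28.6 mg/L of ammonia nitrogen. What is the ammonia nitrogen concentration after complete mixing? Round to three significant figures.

Mixed concentration C = ΣQC/ΣQ = (50900·0.1400 + 5000·15.00 + 8850·28.60) / 64750 = 335200/64750 = 5.177 mg/L.

5.18 mg/L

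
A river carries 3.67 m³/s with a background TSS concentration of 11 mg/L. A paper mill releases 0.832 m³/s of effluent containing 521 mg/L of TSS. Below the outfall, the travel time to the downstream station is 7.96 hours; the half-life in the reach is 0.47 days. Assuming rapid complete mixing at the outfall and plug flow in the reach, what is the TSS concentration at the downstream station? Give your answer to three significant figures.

Conservation of mass: C = (3.670·11.00 + 0.8320·521.0) / 4.502 = 473.8/4.502 = 105.3 mg/L.
Half-life 0.47 d → k = ln 2 / 0.47 = 1.475 d⁻¹.
First-order decay: C = 105.3·exp(−k·t) = 105.3·0.6132 = 64.54 mg/L.

64.5 mg/L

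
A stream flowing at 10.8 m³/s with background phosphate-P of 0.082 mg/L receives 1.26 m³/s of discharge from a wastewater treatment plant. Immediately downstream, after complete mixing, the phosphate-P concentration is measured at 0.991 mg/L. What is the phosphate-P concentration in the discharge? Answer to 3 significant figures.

Mass balance: 10.80·0.08200 + 1.260·Cₑ = 12.06·0.9910
→ Cₑ = (12.06·0.9910 − 10.80·0.08200) / 1.260 = 8.782 mg/L.

8.78 mg/L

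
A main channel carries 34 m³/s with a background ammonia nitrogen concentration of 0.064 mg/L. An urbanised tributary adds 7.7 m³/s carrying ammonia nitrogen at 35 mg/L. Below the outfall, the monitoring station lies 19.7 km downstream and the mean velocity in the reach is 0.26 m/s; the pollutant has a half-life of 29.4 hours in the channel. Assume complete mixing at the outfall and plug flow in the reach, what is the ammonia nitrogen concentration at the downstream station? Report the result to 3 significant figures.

After mixing, C = (34.00·0.06400 + 7.700·35.00) / 41.70 = 271.7/41.70 = 6.515 mg/L.
Travel time t = 19.7·1000 / 0.26 = 75770 s = 21.05 h.
Half-life 29.4 h → k = ln 2 / 29.4 = 0.02358 h⁻¹ = 0.5658 d⁻¹.
First-order decay: C = 6.515·exp(−k·t) = 6.515·0.6088 = 3.967 mg/L.

3.97 mg/L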